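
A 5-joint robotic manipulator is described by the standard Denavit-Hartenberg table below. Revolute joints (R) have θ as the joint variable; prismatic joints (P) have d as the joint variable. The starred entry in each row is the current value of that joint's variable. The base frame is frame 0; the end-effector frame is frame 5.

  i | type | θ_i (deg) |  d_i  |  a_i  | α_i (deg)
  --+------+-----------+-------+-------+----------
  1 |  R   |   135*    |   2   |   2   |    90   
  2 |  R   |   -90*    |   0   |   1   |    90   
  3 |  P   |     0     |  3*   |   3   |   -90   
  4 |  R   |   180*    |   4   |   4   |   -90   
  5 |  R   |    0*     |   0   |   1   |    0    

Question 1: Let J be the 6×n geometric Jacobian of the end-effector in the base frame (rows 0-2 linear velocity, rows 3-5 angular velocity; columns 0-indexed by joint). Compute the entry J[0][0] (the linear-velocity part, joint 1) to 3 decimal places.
axis z_0 = ẑ; lever o_n−o_0 = (3.5355,2.1213,3.0000)
cross product → J_v[:, 0] = (-2.1213,3.5355,0.0000)
J_ω[:, 0] = z_0
entry J[0][0] = -2.1213

-2.121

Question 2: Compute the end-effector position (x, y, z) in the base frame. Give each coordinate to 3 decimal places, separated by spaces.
3.536 2.121 3.000

after link 1: o_1 = (-1.4142, 1.4142, 2.0000)
after link 2: o_2 = (-1.4142, 1.4142, 1.0000)
after link 3: o_3 = (0.7071, -0.7071, -2.0000)
after link 4: o_4 = (3.5355, 2.1213, 2.0000)
after link 5: o_5 = (3.5355, 2.1213, 3.0000)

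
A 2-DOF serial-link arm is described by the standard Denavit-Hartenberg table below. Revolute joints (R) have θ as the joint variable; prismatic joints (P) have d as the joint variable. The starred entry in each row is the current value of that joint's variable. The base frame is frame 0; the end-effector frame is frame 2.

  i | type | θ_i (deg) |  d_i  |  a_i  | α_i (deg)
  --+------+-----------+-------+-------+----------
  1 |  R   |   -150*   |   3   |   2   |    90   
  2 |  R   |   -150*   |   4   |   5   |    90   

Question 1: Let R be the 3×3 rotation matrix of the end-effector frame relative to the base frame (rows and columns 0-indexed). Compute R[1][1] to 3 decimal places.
0.866

End-effector y-axis (col 1 of R) = (-0.5000,0.8660,0.0000)
R[1][1] = 0.8660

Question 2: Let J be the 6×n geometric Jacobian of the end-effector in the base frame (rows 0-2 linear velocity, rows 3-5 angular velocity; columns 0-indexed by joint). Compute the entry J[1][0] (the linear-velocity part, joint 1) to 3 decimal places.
0.018

axis z_0 = ẑ; lever o_n−o_0 = (0.0179,4.6292,0.5000)
cross product → J_v[:, 0] = (-4.6292,0.0179,0.0000)
J_ω[:, 0] = z_0
entry J[1][0] = 0.0179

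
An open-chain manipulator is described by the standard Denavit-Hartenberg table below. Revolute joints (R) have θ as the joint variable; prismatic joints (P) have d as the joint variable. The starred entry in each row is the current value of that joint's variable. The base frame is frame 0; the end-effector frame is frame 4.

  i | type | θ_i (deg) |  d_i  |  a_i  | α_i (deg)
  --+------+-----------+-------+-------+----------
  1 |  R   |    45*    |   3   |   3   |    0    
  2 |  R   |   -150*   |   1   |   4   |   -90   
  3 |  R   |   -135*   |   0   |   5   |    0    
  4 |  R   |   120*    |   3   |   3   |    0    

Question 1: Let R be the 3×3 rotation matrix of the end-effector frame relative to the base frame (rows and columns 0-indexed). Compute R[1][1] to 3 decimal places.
-0.250

End-effector y-axis (col 1 of R) = (-0.0670,-0.2500,-0.9659)
R[1][1] = -0.2500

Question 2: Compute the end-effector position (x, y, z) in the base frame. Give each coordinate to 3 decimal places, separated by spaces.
after link 1: o_1 = (2.1213, 2.1213, 3.0000)
after link 2: o_2 = (1.0860, -1.7424, 4.0000)
after link 3: o_3 = (2.0011, 1.6727, 7.5355)
after link 4: o_4 = (4.1489, -1.9028, 8.3120)

4.149 -1.903 8.312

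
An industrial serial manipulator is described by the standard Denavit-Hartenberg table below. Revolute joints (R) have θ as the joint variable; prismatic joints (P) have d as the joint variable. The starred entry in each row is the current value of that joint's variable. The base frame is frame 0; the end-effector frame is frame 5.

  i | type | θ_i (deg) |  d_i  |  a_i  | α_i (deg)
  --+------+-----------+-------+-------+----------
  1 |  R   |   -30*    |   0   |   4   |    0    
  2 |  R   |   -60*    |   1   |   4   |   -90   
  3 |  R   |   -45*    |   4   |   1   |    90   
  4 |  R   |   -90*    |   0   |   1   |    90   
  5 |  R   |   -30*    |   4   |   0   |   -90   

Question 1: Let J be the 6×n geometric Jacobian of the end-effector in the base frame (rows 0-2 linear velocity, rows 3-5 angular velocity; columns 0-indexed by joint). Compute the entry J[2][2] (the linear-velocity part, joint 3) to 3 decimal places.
axis z_2 = (1.0000,0.0000,0.0000); lever o_n−o_2 = (3.0000,2.1213,-2.1213)
cross product → J_v[:, 2] = (-0.0000,2.1213,2.1213)
J_ω[:, 2] = z_2
entry J[2][2] = 2.1213

2.121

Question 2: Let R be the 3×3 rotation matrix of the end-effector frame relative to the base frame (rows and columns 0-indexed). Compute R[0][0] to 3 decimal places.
End-effector x-axis (col 0 of R) = (-0.8660,-0.3536,-0.3536)
R[0][0] = -0.8660

-0.866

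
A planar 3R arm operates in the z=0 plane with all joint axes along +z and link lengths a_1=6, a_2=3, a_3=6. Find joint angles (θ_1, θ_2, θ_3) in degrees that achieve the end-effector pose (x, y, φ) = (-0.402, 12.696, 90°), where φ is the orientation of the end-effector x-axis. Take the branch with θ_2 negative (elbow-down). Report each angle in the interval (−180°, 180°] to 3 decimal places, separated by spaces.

wrist centre = target − a_3·(cos φ, sin φ) = (-0.4020, 6.6960)
cos θ_2 = (44.9980−6²−3²)/(2·6·3) = -0.0001; θ_2 = -90.0032° (elbow-down)
β = atan2(6.6960,-0.4020) = 93.4357°; ψ = atan2(-3.0000,5.9998) = -26.5657°
θ_1 = β − ψ = 120.0014°
θ_3 = φ − θ_1 − θ_2 = 60.0018° (wrapped to (-180°,180°])

120.001 -90.003 60.002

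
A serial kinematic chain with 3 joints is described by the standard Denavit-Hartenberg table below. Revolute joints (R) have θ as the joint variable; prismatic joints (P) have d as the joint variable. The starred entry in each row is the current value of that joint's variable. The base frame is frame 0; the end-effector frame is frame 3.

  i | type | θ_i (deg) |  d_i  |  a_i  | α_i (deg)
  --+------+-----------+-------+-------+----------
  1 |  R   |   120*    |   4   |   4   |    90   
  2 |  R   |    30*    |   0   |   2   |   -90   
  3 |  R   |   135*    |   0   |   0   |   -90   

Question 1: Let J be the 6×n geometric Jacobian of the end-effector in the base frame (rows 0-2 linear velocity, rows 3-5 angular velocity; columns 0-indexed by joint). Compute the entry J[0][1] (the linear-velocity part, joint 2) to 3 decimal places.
0.500

axis z_1 = (0.8660,0.5000,0.0000); lever o_n−o_1 = (-0.8660,1.5000,1.0000)
cross product → J_v[:, 1] = (0.5000,-0.8660,1.7321)
J_ω[:, 1] = z_1
entry J[0][1] = 0.5000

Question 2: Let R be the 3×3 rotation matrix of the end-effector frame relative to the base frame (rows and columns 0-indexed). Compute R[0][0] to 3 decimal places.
End-effector x-axis (col 0 of R) = (-0.3062,-0.8839,-0.3536)
R[0][0] = -0.3062

-0.306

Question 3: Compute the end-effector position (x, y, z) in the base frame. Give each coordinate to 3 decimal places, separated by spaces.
after link 1: o_1 = (-2.0000, 3.4641, 4.0000)
after link 2: o_2 = (-2.8660, 4.9641, 5.0000)
after link 3: o_3 = (-2.8660, 4.9641, 5.0000)

-2.866 4.964 5.000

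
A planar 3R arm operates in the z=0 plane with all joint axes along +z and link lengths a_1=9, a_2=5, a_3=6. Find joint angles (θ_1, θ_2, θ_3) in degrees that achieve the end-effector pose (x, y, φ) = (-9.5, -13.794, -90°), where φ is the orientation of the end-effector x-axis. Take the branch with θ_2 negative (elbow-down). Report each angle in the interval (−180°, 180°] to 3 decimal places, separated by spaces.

wrist centre = target − a_3·(cos φ, sin φ) = (-9.5000, -7.7940)
cos θ_2 = (150.9964−9²−5²)/(2·9·5) = 0.5000; θ_2 = -60.0026° (elbow-down)
β = atan2(-7.7940,-9.5000) = -140.6338°; ψ = atan2(-4.3302,11.4998) = -20.6338°
θ_1 = β − ψ = -120.0000°
θ_3 = φ − θ_1 − θ_2 = 90.0026° (wrapped to (-180°,180°])

-120.000 -60.003 90.003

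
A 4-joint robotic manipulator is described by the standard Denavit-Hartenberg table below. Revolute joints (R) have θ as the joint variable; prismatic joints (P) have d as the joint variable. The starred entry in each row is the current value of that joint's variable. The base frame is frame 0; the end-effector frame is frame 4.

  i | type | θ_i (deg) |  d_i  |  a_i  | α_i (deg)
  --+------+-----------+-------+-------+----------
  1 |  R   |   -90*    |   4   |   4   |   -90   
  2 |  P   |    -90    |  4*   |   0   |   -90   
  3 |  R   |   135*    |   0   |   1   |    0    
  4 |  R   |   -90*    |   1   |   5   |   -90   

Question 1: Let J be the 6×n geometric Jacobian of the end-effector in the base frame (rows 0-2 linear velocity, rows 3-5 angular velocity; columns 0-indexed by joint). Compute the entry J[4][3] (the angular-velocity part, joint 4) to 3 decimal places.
-1.000

axis z_3 = (0.0000,-1.0000,-0.0000); lever o_n−o_3 = (-3.5355,-1.0000,3.5355)
cross product → J_v[:, 3] = (-3.5355,-0.0000,-3.5355)
J_ω[:, 3] = z_3
entry J[4][3] = -1.0000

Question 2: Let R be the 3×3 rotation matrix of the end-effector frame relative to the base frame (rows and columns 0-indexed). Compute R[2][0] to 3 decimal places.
End-effector x-axis (col 0 of R) = (-0.7071,-0.0000,0.7071)
R[2][0] = 0.7071

0.707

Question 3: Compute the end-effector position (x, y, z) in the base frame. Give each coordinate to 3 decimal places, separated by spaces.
after link 1: o_1 = (0.0000, -4.0000, 4.0000)
after link 2: o_2 = (4.0000, -4.0000, 4.0000)
after link 3: o_3 = (3.2929, -4.0000, 3.2929)
after link 4: o_4 = (-0.2426, -5.0000, 6.8284)

-0.243 -5.000 6.828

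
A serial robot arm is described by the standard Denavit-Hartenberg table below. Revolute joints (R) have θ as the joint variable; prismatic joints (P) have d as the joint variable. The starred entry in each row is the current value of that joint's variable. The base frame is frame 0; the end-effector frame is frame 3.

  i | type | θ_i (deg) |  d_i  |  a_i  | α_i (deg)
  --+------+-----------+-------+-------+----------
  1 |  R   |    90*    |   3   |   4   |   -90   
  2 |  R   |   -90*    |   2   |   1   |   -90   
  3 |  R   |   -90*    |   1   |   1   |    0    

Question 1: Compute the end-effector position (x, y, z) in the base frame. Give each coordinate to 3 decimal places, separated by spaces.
after link 1: o_1 = (0.0000, 4.0000, 3.0000)
after link 2: o_2 = (-2.0000, 4.0000, 4.0000)
after link 3: o_3 = (-3.0000, 5.0000, 4.0000)

-3.000 5.000 4.000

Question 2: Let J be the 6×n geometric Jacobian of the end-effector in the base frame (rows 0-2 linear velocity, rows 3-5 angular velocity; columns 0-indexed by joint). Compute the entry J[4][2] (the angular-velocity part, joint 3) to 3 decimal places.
1.000

axis z_2 = (-0.0000,1.0000,-0.0000); lever o_n−o_2 = (-1.0000,1.0000,0.0000)
cross product → J_v[:, 2] = (0.0000,0.0000,1.0000)
J_ω[:, 2] = z_2
entry J[4][2] = 1.0000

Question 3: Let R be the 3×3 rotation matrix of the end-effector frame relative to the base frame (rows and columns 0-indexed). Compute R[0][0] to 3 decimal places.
End-effector x-axis (col 0 of R) = (-1.0000,0.0000,0.0000)
R[0][0] = -1.0000

-1.000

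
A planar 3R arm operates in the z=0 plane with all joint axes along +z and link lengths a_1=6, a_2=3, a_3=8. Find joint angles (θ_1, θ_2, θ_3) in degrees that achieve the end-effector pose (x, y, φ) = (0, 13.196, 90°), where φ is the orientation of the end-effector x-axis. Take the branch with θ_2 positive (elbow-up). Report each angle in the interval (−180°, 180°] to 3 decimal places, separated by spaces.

60.000 120.003 -90.003

wrist centre = target − a_3·(cos φ, sin φ) = (-0.0000, 5.1960)
cos θ_2 = (26.9984−6²−3²)/(2·6·3) = -0.5000; θ_2 = 120.0029° (elbow-up)
β = atan2(5.1960,-0.0000) = 90.0000°; ψ = atan2(2.5980,4.4999) = 30.0000°
θ_1 = β − ψ = 60.0000°
θ_3 = φ − θ_1 − θ_2 = -90.0029° (wrapped to (-180°,180°])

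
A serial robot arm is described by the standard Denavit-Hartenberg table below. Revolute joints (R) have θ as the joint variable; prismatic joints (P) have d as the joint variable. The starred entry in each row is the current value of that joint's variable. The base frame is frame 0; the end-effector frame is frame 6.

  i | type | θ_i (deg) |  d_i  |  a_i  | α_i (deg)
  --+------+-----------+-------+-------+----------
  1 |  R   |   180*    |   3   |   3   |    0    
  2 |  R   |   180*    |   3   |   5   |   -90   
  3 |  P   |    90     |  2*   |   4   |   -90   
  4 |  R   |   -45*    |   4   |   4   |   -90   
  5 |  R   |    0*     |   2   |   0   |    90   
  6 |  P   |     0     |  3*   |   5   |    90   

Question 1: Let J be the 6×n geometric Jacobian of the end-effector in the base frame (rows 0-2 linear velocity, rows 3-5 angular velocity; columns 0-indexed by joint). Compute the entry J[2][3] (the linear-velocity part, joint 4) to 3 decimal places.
-4.950

axis z_3 = (-1.0000,0.0000,-0.0000); lever o_n−o_3 = (-7.0000,4.9497,-7.7782)
cross product → J_v[:, 3] = (-0.0000,-7.7782,-4.9497)
J_ω[:, 3] = z_3
entry J[2][3] = -4.9497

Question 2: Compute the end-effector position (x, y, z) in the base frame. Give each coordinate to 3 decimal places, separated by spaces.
-5.000 6.950 -5.778

after link 1: o_1 = (-3.0000, 0.0000, 3.0000)
after link 2: o_2 = (2.0000, -0.0000, 6.0000)
after link 3: o_3 = (2.0000, 2.0000, 2.0000)
after link 4: o_4 = (-2.0000, 4.8284, -0.8284)
after link 5: o_5 = (-2.0000, 3.4142, -2.2426)
after link 6: o_6 = (-5.0000, 6.9497, -5.7782)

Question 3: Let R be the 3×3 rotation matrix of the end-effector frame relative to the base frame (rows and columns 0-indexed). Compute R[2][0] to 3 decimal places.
End-effector x-axis (col 0 of R) = (0.0000,0.7071,-0.7071)
R[2][0] = -0.7071

-0.707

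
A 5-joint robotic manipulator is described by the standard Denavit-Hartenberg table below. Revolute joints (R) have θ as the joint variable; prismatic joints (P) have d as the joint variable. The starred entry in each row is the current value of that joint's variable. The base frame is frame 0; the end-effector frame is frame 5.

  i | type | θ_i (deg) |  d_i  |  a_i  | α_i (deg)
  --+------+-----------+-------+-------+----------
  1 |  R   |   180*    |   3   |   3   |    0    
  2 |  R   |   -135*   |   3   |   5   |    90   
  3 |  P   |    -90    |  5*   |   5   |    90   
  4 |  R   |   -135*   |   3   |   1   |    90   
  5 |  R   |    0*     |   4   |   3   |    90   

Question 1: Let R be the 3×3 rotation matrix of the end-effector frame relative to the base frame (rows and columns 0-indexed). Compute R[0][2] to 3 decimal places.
0.707

End-effector z-axis (col 2 of R) = (0.7071,0.7071,0.0000)
R[0][2] = 0.7071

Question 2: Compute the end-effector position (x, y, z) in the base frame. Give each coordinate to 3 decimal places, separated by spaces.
1.950 -2.121 6.657

after link 1: o_1 = (-3.0000, 0.0000, 3.0000)
after link 2: o_2 = (0.5355, 3.5355, 6.0000)
after link 3: o_3 = (4.0711, -0.0000, 1.0000)
after link 4: o_4 = (1.4497, -1.6213, 1.7071)
after link 5: o_5 = (1.9497, -2.1213, 6.6569)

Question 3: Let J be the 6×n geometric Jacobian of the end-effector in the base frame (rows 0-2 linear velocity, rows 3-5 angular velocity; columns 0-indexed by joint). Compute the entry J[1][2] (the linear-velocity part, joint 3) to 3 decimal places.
-0.707

prismatic axis z_2 = (0.7071,-0.7071,0.0000)
J_v[:, 2] = z_2; J_ω[:, 2] = (0,0,0)
entry J[1][2] = -0.7071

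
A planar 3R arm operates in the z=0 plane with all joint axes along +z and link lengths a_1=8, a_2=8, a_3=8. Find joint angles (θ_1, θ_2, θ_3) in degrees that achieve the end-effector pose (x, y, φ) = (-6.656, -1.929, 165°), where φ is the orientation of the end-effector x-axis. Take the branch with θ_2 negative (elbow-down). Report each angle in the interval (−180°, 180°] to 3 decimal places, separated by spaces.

wrist centre = target − a_3·(cos φ, sin φ) = (1.0714, -3.9996)
cos θ_2 = (17.1443−8²−8²)/(2·8·8) = -0.8661; θ_2 = -150.0040° (elbow-down)
β = atan2(-3.9996,1.0714) = -75.0036°; ψ = atan2(-3.9995,1.0715) = -75.0020°
θ_1 = β − ψ = -0.0016°
θ_3 = φ − θ_1 − θ_2 = -44.9944° (wrapped to (-180°,180°])

-0.002 -150.004 -44.994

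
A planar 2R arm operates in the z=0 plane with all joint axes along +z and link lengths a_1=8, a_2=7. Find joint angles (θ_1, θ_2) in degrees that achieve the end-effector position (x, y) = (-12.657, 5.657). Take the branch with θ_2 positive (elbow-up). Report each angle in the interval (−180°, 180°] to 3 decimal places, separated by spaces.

cos θ_2 = (192.2013−8²−7²)/(2·8·7) = 0.7072; θ_2 = 44.9961° (elbow-up)
β = atan2(5.6570,-12.6570) = 155.9179°; ψ = atan2(4.9494,12.9501) = 20.9164°
θ_1 = β − ψ = 135.0015°

135.001 44.996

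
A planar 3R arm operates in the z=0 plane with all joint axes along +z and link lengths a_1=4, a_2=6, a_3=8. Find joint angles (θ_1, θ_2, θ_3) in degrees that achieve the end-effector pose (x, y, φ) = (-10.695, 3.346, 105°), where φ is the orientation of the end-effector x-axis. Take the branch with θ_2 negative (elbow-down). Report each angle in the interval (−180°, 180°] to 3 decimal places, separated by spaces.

-135.013 -29.979 -90.007

wrist centre = target − a_3·(cos φ, sin φ) = (-8.6244, -4.3814)
cos θ_2 = (93.5778−4²−6²)/(2·4·6) = 0.8662; θ_2 = -29.9795° (elbow-down)
β = atan2(-4.3814,-8.6244) = -153.0684°; ψ = atan2(-2.9981,9.1972) = -18.0551°
θ_1 = β − ψ = -135.0134°
θ_3 = φ − θ_1 − θ_2 = -90.0072° (wrapped to (-180°,180°])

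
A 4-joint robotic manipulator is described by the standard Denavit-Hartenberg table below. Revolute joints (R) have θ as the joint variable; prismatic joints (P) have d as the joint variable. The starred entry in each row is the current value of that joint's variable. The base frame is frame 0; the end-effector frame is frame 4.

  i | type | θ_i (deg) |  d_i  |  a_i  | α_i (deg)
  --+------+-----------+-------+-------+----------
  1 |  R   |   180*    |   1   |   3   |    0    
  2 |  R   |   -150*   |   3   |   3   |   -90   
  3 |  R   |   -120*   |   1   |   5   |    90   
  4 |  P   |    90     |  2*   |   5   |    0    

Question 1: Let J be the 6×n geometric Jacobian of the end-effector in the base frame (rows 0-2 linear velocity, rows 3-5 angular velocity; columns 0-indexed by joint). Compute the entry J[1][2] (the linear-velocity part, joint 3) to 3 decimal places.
1.665

axis z_2 = (-0.5000,0.8660,0.0000); lever o_n−o_2 = (-6.6651,3.0801,3.3301)
cross product → J_v[:, 2] = (2.8840,1.6651,4.2321)
J_ω[:, 2] = z_2
entry J[1][2] = 1.6651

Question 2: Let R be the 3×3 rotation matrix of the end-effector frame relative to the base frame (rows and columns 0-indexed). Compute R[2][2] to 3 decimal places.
-0.500

End-effector z-axis (col 2 of R) = (-0.7500,-0.4330,-0.5000)
R[2][2] = -0.5000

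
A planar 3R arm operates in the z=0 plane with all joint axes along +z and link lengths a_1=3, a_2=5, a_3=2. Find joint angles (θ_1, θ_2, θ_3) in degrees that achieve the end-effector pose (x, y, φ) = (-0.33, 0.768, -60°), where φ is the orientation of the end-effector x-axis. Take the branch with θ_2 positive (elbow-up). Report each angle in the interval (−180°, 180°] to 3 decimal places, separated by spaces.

wrist centre = target − a_3·(cos φ, sin φ) = (-1.3300, 2.5001)
cos θ_2 = (8.0192−3²−5²)/(2·3·5) = -0.8660; θ_2 = 150.0003° (elbow-up)
β = atan2(2.5001,-1.3300) = 118.0125°; ψ = atan2(2.5000,-1.3301) = 118.0157°
θ_1 = β − ψ = -0.0032°
θ_3 = φ − θ_1 − θ_2 = 150.0029° (wrapped to (-180°,180°])

-0.003 150.000 150.003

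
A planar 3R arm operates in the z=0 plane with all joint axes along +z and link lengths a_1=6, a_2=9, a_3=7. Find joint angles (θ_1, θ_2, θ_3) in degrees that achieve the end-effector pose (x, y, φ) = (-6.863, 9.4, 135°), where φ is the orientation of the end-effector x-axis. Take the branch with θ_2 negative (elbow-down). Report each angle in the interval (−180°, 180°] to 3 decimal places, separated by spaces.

wrist centre = target − a_3·(cos φ, sin φ) = (-1.9133, 4.4503)
cos θ_2 = (23.4653−6²−9²)/(2·6·9) = -0.8661; θ_2 = -150.0042° (elbow-down)
β = atan2(4.4503,-1.9133) = 113.2638°; ψ = atan2(-4.4994,-1.7946) = -111.7442°
θ_1 = β − ψ = 225.0080°
θ_3 = φ − θ_1 − θ_2 = 59.9962° (wrapped to (-180°,180°])

-134.992 -150.004 59.996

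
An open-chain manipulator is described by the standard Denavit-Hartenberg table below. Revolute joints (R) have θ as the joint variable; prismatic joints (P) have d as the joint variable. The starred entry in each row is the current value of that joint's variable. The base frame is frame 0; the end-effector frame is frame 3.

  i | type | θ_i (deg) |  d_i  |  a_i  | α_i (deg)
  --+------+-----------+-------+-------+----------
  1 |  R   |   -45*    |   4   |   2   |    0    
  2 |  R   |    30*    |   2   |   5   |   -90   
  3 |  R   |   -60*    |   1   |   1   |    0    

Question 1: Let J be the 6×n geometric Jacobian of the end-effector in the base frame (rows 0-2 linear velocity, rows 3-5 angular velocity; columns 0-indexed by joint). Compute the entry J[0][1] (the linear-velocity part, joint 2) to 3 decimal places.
0.458

axis z_1 = (0.0000,0.0000,1.0000); lever o_n−o_1 = (5.5714,-0.4576,2.8660)
cross product → J_v[:, 1] = (0.4576,5.5714,-0.0000)
J_ω[:, 1] = z_1
entry J[0][1] = 0.4576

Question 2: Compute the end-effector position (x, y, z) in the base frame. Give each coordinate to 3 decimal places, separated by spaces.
after link 1: o_1 = (1.4142, -1.4142, 4.0000)
after link 2: o_2 = (6.2438, -2.7083, 6.0000)
after link 3: o_3 = (6.9856, -1.8718, 6.8660)

6.986 -1.872 6.866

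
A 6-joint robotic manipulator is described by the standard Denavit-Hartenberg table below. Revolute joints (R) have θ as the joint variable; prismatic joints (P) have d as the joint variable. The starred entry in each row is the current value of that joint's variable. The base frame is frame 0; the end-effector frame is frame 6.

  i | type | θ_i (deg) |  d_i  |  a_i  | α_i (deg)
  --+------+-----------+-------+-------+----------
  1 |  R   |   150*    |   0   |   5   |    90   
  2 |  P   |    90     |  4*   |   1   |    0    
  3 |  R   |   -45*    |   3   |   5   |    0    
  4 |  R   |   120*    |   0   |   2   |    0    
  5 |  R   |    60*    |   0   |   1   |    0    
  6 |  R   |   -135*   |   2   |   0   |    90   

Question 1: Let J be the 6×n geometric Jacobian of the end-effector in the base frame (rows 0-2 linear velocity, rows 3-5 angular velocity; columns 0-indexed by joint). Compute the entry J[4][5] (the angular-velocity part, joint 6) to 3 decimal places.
0.866

axis z_5 = (0.5000,0.8660,0.0000); lever o_n−o_5 = (1.0000,1.7321,0.0000)
cross product → J_v[:, 5] = (-0.0000,0.0000,-0.0000)
J_ω[:, 5] = z_5
entry J[4][5] = 0.8660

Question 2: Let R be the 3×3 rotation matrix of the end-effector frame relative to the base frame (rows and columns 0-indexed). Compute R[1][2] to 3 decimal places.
End-effector z-axis (col 2 of R) = (-0.8660,0.5000,-0.0000)
R[1][2] = 0.5000

0.500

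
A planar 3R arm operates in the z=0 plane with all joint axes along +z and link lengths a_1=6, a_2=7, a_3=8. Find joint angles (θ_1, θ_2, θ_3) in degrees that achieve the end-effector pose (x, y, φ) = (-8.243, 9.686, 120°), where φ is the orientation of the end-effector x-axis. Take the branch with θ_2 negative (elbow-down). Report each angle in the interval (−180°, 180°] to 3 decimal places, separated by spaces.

-135.006 -134.995 30.001

wrist centre = target − a_3·(cos φ, sin φ) = (-4.2430, 2.7578)
cos θ_2 = (25.6085−6²−7²)/(2·6·7) = -0.7070; θ_2 = -134.9947° (elbow-down)
β = atan2(2.7578,-4.2430) = 146.9776°; ψ = atan2(-4.9502,1.0507) = -78.0165°
θ_1 = β − ψ = 224.9941°
θ_3 = φ − θ_1 − θ_2 = 30.0006° (wrapped to (-180°,180°])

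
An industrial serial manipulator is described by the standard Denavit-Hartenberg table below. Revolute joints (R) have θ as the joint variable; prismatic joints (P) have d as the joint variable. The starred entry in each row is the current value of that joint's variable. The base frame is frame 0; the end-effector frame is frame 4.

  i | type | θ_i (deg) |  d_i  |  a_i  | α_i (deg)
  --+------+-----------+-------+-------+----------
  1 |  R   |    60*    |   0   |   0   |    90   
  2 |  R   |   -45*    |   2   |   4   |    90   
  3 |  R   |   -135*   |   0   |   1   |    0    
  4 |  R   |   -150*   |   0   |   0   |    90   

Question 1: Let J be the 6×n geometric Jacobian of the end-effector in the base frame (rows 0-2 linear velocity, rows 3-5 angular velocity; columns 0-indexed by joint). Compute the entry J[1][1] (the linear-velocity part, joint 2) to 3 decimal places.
axis z_1 = (0.8660,-0.5000,0.0000); lever o_n−o_1 = (2.2839,1.3700,-2.3284)
cross product → J_v[:, 1] = (1.1642,2.0165,2.3284)
J_ω[:, 1] = z_1
entry J[1][1] = 2.0165

2.016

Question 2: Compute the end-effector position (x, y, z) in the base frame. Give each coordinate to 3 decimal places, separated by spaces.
after link 1: o_1 = (0.0000, 0.0000, 0.0000)
after link 2: o_2 = (3.1463, 1.4495, -2.8284)
after link 3: o_3 = (2.2839, 1.3700, -2.3284)
after link 4: o_4 = (2.2839, 1.3700, -2.3284)

2.284 1.370 -2.328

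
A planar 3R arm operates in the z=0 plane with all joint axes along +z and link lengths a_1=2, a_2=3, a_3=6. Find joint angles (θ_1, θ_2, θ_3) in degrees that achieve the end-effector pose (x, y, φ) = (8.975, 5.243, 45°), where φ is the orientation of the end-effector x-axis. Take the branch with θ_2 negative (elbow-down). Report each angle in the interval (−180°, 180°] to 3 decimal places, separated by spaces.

wrist centre = target − a_3·(cos φ, sin φ) = (4.7324, 1.0004)
cos θ_2 = (23.3959−2²−3²)/(2·2·3) = 0.8663; θ_2 = -29.9652° (elbow-down)
β = atan2(1.0004,4.7324) = 11.9359°; ψ = atan2(-1.4984,4.5990) = -18.0464°
θ_1 = β − ψ = 29.9823°
θ_3 = φ − θ_1 − θ_2 = 44.9829° (wrapped to (-180°,180°])

29.982 -29.965 44.983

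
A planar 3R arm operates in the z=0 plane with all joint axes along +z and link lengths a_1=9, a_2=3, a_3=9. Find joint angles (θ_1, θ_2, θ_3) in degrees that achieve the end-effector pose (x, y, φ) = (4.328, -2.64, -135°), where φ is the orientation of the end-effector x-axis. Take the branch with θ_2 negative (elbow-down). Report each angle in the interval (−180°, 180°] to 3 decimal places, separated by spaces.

wrist centre = target − a_3·(cos φ, sin φ) = (10.6920, 3.7240)
cos θ_2 = (128.1859−9²−3²)/(2·9·3) = 0.7071; θ_2 = -44.9968° (elbow-down)
β = atan2(3.7240,10.6920) = 19.2030°; ψ = atan2(-2.1212,11.1214) = -10.7984°
θ_1 = β − ψ = 30.0014°
θ_3 = φ − θ_1 − θ_2 = -120.0046° (wrapped to (-180°,180°])

30.001 -44.997 -120.005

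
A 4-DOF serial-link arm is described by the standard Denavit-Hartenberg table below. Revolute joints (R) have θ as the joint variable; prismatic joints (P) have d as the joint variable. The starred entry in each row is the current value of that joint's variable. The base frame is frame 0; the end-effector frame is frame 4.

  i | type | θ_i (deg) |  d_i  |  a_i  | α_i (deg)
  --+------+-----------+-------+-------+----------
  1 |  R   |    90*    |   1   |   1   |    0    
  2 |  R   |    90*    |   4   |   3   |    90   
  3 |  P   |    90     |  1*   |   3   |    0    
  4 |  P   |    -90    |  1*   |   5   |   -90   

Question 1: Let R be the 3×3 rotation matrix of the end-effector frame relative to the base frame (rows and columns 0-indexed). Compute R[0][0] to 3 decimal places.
End-effector x-axis (col 0 of R) = (-1.0000,0.0000,0.0000)
R[0][0] = -1.0000

-1.000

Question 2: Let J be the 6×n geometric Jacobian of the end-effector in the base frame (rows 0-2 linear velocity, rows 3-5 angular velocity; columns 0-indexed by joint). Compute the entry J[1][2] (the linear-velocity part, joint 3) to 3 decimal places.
1.000

prismatic axis z_2 = (0.0000,1.0000,0.0000)
J_v[:, 2] = z_2; J_ω[:, 2] = (0,0,0)
entry J[1][2] = 1.0000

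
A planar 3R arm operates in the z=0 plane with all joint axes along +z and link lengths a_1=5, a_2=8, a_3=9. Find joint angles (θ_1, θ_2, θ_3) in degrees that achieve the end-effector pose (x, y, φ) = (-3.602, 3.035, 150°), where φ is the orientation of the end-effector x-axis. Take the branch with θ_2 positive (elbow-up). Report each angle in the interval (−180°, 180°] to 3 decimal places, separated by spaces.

wrist centre = target − a_3·(cos φ, sin φ) = (4.1922, -1.4650)
cos θ_2 = (19.7210−5²−8²)/(2·5·8) = -0.8660; θ_2 = 149.9956° (elbow-up)
β = atan2(-1.4650,4.1922) = -19.2623°; ψ = atan2(4.0005,-1.9279) = 115.7299°
θ_1 = β − ψ = -134.9922°
θ_3 = φ − θ_1 − θ_2 = 134.9966° (wrapped to (-180°,180°])

-134.992 149.996 134.997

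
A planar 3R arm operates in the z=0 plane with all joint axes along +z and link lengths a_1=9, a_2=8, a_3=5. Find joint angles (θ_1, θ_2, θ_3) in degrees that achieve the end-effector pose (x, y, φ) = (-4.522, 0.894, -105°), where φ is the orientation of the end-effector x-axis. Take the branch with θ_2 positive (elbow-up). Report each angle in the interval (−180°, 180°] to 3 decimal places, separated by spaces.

60.004 134.998 59.997

wrist centre = target − a_3·(cos φ, sin φ) = (-3.2279, 5.7236)
cos θ_2 = (43.1793−9²−8²)/(2·9·8) = -0.7071; θ_2 = 134.9985° (elbow-up)
β = atan2(5.7236,-3.2279) = 119.4213°; ψ = atan2(5.6570,3.3433) = 59.4169°
θ_1 = β − ψ = 60.0044°
θ_3 = φ − θ_1 − θ_2 = 59.9971° (wrapped to (-180°,180°])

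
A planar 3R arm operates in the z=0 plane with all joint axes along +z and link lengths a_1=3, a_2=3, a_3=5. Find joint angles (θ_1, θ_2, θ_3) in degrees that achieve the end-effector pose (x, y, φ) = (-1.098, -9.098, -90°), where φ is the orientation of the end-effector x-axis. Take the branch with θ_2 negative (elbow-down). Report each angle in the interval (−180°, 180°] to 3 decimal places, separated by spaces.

-59.998 -90.003 60.001

wrist centre = target − a_3·(cos φ, sin φ) = (-1.0980, -4.0980)
cos θ_2 = (17.9992−3²−3²)/(2·3·3) = -0.0000; θ_2 = -90.0025° (elbow-down)
β = atan2(-4.0980,-1.0980) = -104.9993°; ψ = atan2(-3.0000,2.9999) = -45.0013°
θ_1 = β − ψ = -59.9980°
θ_3 = φ − θ_1 − θ_2 = 60.0005° (wrapped to (-180°,180°])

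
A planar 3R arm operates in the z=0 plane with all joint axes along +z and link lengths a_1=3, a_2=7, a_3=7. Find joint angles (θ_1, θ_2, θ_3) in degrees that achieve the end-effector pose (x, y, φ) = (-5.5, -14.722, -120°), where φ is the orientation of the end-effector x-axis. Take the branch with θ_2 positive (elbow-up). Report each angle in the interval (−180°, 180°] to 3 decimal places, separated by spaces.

-146.017 60.012 -33.994

wrist centre = target − a_3·(cos φ, sin φ) = (-2.0000, -8.6598)
cos θ_2 = (78.9925−3²−7²)/(2·3·7) = 0.4998; θ_2 = 60.0118° (elbow-up)
β = atan2(-8.6598,-2.0000) = -103.0045°; ψ = atan2(6.0629,6.4988) = 43.0128°
θ_1 = β − ψ = -146.0173°
θ_3 = φ − θ_1 − θ_2 = -33.9945° (wrapped to (-180°,180°])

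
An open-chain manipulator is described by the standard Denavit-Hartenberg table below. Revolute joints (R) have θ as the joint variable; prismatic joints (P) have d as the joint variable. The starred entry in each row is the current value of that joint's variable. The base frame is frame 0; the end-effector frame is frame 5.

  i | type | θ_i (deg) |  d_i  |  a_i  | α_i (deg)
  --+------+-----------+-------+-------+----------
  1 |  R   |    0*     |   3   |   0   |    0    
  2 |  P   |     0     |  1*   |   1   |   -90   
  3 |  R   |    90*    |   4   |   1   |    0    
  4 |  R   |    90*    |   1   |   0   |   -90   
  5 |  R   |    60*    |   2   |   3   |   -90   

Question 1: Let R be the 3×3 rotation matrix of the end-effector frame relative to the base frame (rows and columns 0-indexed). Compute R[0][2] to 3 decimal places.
End-effector z-axis (col 2 of R) = (0.8660,-0.5000,0.0000)
R[0][2] = 0.8660

0.866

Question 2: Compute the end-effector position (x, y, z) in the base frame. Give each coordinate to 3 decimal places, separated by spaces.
after link 1: o_1 = (0.0000, 0.0000, 3.0000)
after link 2: o_2 = (1.0000, 0.0000, 4.0000)
after link 3: o_3 = (1.0000, 4.0000, 3.0000)
after link 4: o_4 = (1.0000, 5.0000, 3.0000)
after link 5: o_5 = (-0.5000, 2.4019, 5.0000)

-0.500 2.402 5.000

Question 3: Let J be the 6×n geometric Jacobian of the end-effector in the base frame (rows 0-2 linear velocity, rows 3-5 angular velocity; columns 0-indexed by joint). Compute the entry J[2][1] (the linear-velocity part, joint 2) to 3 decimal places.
1.000

prismatic axis z_1 = (0.0000,0.0000,1.0000)
J_v[:, 1] = z_1; J_ω[:, 1] = (0,0,0)
entry J[2][1] = 1.0000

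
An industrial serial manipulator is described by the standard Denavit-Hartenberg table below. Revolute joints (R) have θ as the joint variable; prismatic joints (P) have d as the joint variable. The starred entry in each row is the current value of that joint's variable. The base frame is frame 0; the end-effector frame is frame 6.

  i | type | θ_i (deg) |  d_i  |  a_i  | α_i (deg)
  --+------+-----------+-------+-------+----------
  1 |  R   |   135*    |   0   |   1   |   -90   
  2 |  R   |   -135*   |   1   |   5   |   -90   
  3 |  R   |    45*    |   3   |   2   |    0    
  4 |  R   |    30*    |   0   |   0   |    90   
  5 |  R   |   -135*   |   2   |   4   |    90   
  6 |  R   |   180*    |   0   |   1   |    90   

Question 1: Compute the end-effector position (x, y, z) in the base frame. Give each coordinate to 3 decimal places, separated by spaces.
after link 1: o_1 = (-0.7071, 0.7071, 0.0000)
after link 2: o_2 = (1.0858, -2.5000, 3.5355)
after link 3: o_3 = (1.2929, -0.7071, 6.6569)
after link 4: o_4 = (1.2929, -0.7071, 6.6569)
after link 5: o_5 = (1.0091, -5.0191, 5.5052)
after link 6: o_6 = (1.2300, -4.2741, 6.1347)

1.230 -4.274 6.135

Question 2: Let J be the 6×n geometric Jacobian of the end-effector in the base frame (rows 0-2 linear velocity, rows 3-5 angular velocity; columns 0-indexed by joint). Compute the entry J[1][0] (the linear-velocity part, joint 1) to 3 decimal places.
1.230

axis z_0 = ẑ; lever o_n−o_0 = (1.2300,-4.2741,6.1347)
cross product → J_v[:, 0] = (4.2741,1.2300,-0.0000)
J_ω[:, 0] = z_0
entry J[1][0] = 1.2300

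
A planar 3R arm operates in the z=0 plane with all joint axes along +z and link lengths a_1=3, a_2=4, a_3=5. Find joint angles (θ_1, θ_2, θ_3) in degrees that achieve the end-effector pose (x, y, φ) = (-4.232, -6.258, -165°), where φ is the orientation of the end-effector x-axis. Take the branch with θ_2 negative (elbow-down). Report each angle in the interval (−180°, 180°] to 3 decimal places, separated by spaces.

-30.001 -90.006 -44.993

wrist centre = target − a_3·(cos φ, sin φ) = (0.5976, -4.9639)
cos θ_2 = (24.9975−3²−4²)/(2·3·4) = -0.0001; θ_2 = -90.0059° (elbow-down)
β = atan2(-4.9639,0.5976) = -83.1349°; ψ = atan2(-4.0000,2.9996) = -53.1339°
θ_1 = β − ψ = -30.0010°
θ_3 = φ − θ_1 − θ_2 = -44.9930° (wrapped to (-180°,180°])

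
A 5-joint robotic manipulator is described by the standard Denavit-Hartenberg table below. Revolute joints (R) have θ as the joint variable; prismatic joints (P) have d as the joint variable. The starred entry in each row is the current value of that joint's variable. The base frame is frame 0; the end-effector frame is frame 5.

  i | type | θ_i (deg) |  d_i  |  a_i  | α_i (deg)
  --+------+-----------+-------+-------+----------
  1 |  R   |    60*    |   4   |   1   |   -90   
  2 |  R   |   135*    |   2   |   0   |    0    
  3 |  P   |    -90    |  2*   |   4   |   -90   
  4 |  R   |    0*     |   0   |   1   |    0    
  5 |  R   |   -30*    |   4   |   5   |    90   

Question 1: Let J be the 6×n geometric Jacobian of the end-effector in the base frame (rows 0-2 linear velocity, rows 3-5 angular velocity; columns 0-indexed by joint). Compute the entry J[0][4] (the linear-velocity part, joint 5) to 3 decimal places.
4.634

axis z_4 = (-0.3536,-0.6124,-0.7071); lever o_n−o_4 = (-2.0483,1.4522,-5.8903)
cross product → J_v[:, 4] = (4.6339,-0.6341,-1.7678)
J_ω[:, 4] = z_4
entry J[0][4] = 4.6339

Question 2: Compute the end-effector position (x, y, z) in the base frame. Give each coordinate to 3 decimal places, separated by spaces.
-3.245 7.380 -5.426

after link 1: o_1 = (0.5000, 0.8660, 4.0000)
after link 2: o_2 = (-1.2321, 1.8660, 4.0000)
after link 3: o_3 = (-1.5499, 5.3155, 1.1716)
after link 4: o_4 = (-1.1963, 5.9279, 0.4645)
after link 5: o_5 = (-3.2447, 7.3800, -5.4258)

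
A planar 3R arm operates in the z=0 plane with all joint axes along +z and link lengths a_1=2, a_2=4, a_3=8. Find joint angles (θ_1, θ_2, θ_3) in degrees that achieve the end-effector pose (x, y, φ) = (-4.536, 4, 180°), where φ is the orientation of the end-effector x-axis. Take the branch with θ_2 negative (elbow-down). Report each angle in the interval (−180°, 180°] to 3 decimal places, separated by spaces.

90.003 -60.003 150.000

wrist centre = target − a_3·(cos φ, sin φ) = (3.4640, 4.0000)
cos θ_2 = (27.9993−2²−4²)/(2·2·4) = 0.5000; θ_2 = -60.0029° (elbow-down)
β = atan2(4.0000,3.4640) = 49.1074°; ψ = atan2(-3.4642,3.9998) = -40.8955°
θ_1 = β − ψ = 90.0029°
θ_3 = φ − θ_1 − θ_2 = 150.0000° (wrapped to (-180°,180°])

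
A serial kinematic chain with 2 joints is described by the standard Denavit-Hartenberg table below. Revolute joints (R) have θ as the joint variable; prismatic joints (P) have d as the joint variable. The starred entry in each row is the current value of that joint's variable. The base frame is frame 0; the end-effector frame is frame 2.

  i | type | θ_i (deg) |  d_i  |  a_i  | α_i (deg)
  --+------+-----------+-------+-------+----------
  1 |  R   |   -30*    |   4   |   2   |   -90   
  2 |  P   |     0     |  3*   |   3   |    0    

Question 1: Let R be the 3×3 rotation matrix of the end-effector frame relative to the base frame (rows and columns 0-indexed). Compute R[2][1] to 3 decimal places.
End-effector y-axis (col 1 of R) = (0.0000,0.0000,-1.0000)
R[2][1] = -1.0000

-1.000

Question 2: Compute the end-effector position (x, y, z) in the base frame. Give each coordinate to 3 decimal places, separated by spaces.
5.830 0.098 4.000

after link 1: o_1 = (1.7321, -1.0000, 4.0000)
after link 2: o_2 = (5.8301, 0.0981, 4.0000)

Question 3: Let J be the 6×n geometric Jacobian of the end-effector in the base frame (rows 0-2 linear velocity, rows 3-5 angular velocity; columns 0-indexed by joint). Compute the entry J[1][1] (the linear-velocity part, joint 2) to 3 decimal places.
prismatic axis z_1 = (0.5000,0.8660,0.0000)
J_v[:, 1] = z_1; J_ω[:, 1] = (0,0,0)
entry J[1][1] = 0.8660

0.866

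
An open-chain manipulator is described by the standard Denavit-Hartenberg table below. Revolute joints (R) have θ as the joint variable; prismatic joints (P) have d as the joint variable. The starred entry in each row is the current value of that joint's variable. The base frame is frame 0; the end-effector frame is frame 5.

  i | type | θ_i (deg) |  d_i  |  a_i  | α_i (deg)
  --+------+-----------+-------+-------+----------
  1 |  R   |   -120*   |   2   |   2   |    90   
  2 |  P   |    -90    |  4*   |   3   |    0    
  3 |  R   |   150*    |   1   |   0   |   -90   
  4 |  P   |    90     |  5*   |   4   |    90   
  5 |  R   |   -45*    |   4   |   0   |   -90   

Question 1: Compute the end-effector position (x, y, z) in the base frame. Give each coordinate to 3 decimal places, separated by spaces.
after link 1: o_1 = (-1.0000, -1.7321, 2.0000)
after link 2: o_2 = (-4.4641, 0.2679, -1.0000)
after link 3: o_3 = (-5.3301, 0.7679, -1.0000)
after link 4: o_4 = (0.2990, 2.5179, 1.5000)
after link 5: o_5 = (-0.7010, 0.7859, 4.9641)

-0.701 0.786 4.964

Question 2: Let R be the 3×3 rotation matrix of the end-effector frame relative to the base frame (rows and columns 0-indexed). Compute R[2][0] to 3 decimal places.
End-effector x-axis (col 0 of R) = (0.3062,-0.8839,-0.3536)
R[2][0] = -0.3536

-0.354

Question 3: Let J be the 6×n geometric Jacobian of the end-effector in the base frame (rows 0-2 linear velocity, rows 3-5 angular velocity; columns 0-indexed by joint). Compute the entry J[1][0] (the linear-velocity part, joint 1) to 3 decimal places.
axis z_0 = ẑ; lever o_n−o_0 = (-0.7010,0.7859,4.9641)
cross product → J_v[:, 0] = (-0.7859,-0.7010,0.0000)
J_ω[:, 0] = z_0
entry J[1][0] = -0.7010

-0.701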